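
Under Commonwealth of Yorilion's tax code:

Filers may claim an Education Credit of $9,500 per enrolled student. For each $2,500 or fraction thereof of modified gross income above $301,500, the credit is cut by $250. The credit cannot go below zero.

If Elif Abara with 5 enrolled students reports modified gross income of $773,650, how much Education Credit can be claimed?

$250

Education Credit: base = 5 × $9,500 = $47,500. income exceeds $301,500 by $472,150, which is 189 full-or-partial $2,500 increments; reduction = 189 × $250 = $47,250, leaving $250.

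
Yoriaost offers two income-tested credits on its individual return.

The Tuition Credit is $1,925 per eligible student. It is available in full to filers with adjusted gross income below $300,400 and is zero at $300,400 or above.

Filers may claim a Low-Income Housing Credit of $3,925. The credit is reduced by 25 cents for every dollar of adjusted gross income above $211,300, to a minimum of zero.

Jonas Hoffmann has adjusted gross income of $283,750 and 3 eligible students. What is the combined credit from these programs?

$5,775

Tuition Credit: base = 3 × $1,925 = $5,775. $283,750 is below the $300,400 cutoff, so the full $5,775 applies.
Low-Income Housing Credit: 25% of the $72,450 excess over $211,300 is $18,112.50 ≥ base, so the credit is $0.
Total: $5,775 + $0 = $5,775.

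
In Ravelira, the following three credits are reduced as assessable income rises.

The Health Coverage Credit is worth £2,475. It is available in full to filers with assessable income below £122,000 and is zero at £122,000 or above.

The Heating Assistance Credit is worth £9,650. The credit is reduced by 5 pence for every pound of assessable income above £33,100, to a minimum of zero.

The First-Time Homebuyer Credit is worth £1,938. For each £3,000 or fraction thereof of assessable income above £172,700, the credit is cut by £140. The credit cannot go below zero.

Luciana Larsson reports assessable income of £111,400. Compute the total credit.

Health Coverage Credit: £111,400 is below the £122,000 cutoff, so the full £2,475 applies.
Heating Assistance Credit: 5% of the £78,300 excess over £33,100 is £3,915; credit = £9,650 − £3,915 = £5,735.
First-Time Homebuyer Credit: £111,400 is at or below the £172,700 threshold, so the full £1,938 applies.
Total: £2,475 + £5,735 + £1,938 = £10,148.

£10,148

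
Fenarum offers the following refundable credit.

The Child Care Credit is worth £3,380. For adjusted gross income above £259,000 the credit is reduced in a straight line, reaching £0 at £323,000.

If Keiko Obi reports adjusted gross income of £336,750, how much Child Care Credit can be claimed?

£0

Child Care Credit: £336,750 is at or above £323,000, so the credit is £0.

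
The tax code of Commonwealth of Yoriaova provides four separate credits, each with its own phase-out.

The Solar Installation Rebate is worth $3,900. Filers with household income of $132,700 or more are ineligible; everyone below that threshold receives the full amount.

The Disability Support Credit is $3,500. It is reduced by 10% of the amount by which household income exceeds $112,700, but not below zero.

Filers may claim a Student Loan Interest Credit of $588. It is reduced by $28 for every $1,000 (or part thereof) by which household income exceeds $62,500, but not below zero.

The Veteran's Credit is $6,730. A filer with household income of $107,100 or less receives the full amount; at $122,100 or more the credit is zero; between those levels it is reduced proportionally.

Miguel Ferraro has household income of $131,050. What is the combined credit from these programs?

$5,565

Solar Installation Rebate: $131,050 is below the $132,700 cutoff, so the full $3,900 applies.
Disability Support Credit: 10% of the $18,350 excess over $112,700 is $1,835; credit = $3,500 − $1,835 = $1,665.
Student Loan Interest Credit: income exceeds $62,500 by $68,550 → 69 increments × $28 = $1,932 ≥ base, so the credit is $0.
Veteran's Credit: $131,050 is at or above $122,100, so the credit is $0.
Total: $3,900 + $1,665 + $0 + $0 = $5,565.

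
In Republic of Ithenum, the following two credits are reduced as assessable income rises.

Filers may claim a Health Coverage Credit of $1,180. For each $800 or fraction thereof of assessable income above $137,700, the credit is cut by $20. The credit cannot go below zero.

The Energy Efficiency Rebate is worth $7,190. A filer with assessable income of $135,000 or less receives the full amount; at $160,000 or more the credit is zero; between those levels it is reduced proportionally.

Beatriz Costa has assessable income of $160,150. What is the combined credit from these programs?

Health Coverage Credit: income exceeds $137,700 by $22,450, which is 29 full-or-partial $800 increments; reduction = 29 × $20 = $580, leaving $600.
Energy Efficiency Rebate: $160,150 is at or above $160,000, so the credit is $0.
Total: $600 + $0 = $600.

$600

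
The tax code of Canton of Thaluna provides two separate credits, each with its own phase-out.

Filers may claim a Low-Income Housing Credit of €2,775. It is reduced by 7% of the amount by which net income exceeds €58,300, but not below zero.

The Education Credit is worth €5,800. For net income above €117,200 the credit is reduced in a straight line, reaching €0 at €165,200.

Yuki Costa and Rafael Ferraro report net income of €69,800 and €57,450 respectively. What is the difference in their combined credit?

€805

Yuki (€69,800): Low-Income Housing Credit: 7% of the €11,500 excess over €58,300 is €805; credit = €2,775 − €805 = €1,970. Education Credit: €69,800 is at or below the €117,200 threshold, so the full €5,800 applies. total €1,970 + €5,800 = €7,770
Rafael (€57,450): Low-Income Housing Credit: €57,450 is at or below the €58,300 threshold, so the full €2,775 applies. Education Credit: €57,450 is at or below the €117,200 threshold, so the full €5,800 applies. total €2,775 + €5,800 = €8,575
Difference: |€7,770 − €8,575| = €805.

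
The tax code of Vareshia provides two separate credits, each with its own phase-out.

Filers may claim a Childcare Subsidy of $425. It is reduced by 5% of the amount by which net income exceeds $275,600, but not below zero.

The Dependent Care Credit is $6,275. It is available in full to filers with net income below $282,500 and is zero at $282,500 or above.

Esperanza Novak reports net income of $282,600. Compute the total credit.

Childcare Subsidy: 5% of the $7,000 excess over $275,600 is $350; credit = $425 − $350 = $75.
Dependent Care Credit: $282,600 meets or exceeds the $282,500 cutoff, so the credit is $0.
Total: $75 + $0 = $75.

$75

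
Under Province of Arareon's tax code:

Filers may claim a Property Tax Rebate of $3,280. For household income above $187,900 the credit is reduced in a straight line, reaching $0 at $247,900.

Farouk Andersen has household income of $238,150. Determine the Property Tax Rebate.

$533

Property Tax Rebate: $238,150 is $50,250 into a $60,000 phase-out range, leaving 9,750/60,000 of the credit: $3,280 × 9,750/60,000 = $533.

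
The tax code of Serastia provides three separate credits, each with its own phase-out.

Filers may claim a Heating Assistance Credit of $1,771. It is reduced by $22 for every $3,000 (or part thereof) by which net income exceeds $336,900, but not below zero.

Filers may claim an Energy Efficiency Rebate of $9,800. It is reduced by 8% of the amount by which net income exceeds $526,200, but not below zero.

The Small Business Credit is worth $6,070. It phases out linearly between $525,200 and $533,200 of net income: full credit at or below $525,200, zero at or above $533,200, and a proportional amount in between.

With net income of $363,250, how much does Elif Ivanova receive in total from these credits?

$17,443

Heating Assistance Credit: income exceeds $336,900 by $26,350, which is 9 full-or-partial $3,000 increments; reduction = 9 × $22 = $198, leaving $1,573.
Energy Efficiency Rebate: $363,250 is at or below the $526,200 threshold, so the full $9,800 applies.
Small Business Credit: $363,250 is at or below the $525,200 threshold, so the full $6,070 applies.
Total: $1,573 + $9,800 + $6,070 = $17,443.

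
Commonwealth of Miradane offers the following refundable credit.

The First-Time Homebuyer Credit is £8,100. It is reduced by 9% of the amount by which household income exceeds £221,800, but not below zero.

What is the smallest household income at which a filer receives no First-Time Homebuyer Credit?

The credit falls by 9% of each pound above £221,800, so it reaches zero when the excess is £8,100 / 9% = £90,000: income = £221,800 + £90,000 = £311,800.

£311,800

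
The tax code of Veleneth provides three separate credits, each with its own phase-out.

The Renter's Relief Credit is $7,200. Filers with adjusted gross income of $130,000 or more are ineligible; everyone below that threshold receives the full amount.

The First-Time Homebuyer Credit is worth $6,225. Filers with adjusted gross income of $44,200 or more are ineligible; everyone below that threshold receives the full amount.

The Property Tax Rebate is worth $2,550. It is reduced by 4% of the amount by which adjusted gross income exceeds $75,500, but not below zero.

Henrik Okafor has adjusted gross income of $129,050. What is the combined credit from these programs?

Renter's Relief Credit: $129,050 is below the $130,000 cutoff, so the full $7,200 applies.
First-Time Homebuyer Credit: $129,050 meets or exceeds the $44,200 cutoff, so the credit is $0.
Property Tax Rebate: 4% of the $53,550 excess over $75,500 is $2,142; credit = $2,550 − $2,142 = $408.
Total: $7,200 + $0 + $408 = $7,608.

$7,608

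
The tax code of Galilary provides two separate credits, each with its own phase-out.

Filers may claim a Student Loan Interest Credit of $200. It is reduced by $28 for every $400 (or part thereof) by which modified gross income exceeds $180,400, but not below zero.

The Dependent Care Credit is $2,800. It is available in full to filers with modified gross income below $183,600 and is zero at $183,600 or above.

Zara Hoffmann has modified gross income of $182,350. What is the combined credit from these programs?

Student Loan Interest Credit: income exceeds $180,400 by $1,950, which is 5 full-or-partial $400 increments; reduction = 5 × $28 = $140, leaving $60.
Dependent Care Credit: $182,350 is below the $183,600 cutoff, so the full $2,800 applies.
Total: $60 + $2,800 = $2,860.

$2,860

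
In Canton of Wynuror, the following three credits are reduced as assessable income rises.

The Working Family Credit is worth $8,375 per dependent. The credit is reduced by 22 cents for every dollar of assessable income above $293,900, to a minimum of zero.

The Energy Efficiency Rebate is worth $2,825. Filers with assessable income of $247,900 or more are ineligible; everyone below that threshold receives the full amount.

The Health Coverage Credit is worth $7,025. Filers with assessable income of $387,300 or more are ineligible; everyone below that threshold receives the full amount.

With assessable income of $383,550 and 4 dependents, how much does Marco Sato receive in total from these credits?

$20,802

Working Family Credit: base = 4 × $8,375 = $33,500. 22% of the $89,650 excess over $293,900 is $19,723; credit = $33,500 − $19,723 = $13,777.
Energy Efficiency Rebate: $383,550 meets or exceeds the $247,900 cutoff, so the credit is $0.
Health Coverage Credit: $383,550 is below the $387,300 cutoff, so the full $7,025 applies.
Total: $13,777 + $0 + $7,025 = $20,802.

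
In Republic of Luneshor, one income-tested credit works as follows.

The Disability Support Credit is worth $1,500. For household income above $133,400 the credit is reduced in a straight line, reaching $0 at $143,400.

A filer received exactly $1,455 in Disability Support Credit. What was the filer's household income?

$1,455 is 1,455/1,500 of the full $1,500, so 45/1,500 of the $10,000 range has been used: income = $133,400 + $10,000 × 45/1,500 = $133,700.

$133,700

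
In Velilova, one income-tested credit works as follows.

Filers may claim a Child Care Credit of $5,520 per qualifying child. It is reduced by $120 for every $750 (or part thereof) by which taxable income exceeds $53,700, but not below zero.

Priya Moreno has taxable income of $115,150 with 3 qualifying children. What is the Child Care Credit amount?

$6,720

Child Care Credit: base = 3 × $5,520 = $16,560. income exceeds $53,700 by $61,450, which is 82 full-or-partial $750 increments; reduction = 82 × $120 = $9,840, leaving $6,720.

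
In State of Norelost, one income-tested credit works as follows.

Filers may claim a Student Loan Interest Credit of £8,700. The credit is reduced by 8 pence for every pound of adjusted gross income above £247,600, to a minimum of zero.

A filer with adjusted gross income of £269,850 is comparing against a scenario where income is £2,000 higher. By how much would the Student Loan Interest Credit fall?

At £269,850 — 8% of the £22,250 excess over £247,600 is £1,780; credit = £8,700 − £1,780 = £6,920.
At £271,850 — 8% of the £24,250 excess over £247,600 is £1,940; credit = £8,700 − £1,940 = £6,760.
Lost: £6,920 − £6,760 = £160.

£160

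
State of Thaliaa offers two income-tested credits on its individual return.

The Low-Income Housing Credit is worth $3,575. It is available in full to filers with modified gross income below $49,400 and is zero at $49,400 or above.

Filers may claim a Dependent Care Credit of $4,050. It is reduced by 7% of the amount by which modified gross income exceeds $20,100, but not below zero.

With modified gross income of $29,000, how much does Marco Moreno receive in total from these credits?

Low-Income Housing Credit: $29,000 is below the $49,400 cutoff, so the full $3,575 applies.
Dependent Care Credit: 7% of the $8,900 excess over $20,100 is $623; credit = $4,050 − $623 = $3,427.
Total: $3,575 + $3,427 = $7,002.

$7,002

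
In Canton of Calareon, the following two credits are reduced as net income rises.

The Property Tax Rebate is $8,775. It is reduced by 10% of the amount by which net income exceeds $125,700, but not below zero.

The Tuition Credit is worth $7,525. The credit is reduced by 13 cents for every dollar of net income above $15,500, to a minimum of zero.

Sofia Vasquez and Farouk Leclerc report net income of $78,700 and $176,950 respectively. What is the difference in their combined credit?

$5,125

Sofia ($78,700): Property Tax Rebate: $78,700 is at or below the $125,700 threshold, so the full $8,775 applies. Tuition Credit: 13% of the $63,200 excess over $15,500 is $8,216 ≥ base, so the credit is $0. total $8,775 + $0 = $8,775
Farouk ($176,950): Property Tax Rebate: 10% of the $51,250 excess over $125,700 is $5,125; credit = $8,775 − $5,125 = $3,650. Tuition Credit: 13% of the $161,450 excess over $15,500 is $20,988.50 ≥ base, so the credit is $0. total $3,650 + $0 = $3,650
Difference: |$8,775 − $3,650| = $5,125.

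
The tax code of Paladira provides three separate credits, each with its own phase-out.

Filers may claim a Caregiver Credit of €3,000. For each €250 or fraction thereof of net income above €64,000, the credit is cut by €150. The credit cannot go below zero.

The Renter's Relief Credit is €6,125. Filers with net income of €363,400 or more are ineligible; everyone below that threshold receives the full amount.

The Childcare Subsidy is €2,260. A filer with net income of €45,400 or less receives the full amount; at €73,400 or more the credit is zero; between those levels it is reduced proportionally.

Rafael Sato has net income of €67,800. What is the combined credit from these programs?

€7,177

Caregiver Credit: income exceeds €64,000 by €3,800, which is 16 full-or-partial €250 increments; reduction = 16 × €150 = €2,400, leaving €600.
Renter's Relief Credit: €67,800 is below the €363,400 cutoff, so the full €6,125 applies.
Childcare Subsidy: €67,800 is €22,400 into a €28,000 phase-out range, leaving 5,600/28,000 of the credit: €2,260 × 5,600/28,000 = €452.
Total: €600 + €6,125 + €452 = €7,177.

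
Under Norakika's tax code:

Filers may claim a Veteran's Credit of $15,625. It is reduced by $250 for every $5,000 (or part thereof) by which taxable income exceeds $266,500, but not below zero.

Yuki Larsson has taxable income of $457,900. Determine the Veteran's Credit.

$5,875

Veteran's Credit: income exceeds $266,500 by $191,400, which is 39 full-or-partial $5,000 increments; reduction = 39 × $250 = $9,750, leaving $5,875.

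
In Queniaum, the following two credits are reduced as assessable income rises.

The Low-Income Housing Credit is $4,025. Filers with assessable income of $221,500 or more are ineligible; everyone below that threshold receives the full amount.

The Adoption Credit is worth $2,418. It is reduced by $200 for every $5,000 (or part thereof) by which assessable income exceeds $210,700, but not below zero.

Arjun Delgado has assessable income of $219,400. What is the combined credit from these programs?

Low-Income Housing Credit: $219,400 is below the $221,500 cutoff, so the full $4,025 applies.
Adoption Credit: income exceeds $210,700 by $8,700, which is 2 full-or-partial $5,000 increments; reduction = 2 × $200 = $400, leaving $2,018.
Total: $4,025 + $2,018 = $6,043.

$6,043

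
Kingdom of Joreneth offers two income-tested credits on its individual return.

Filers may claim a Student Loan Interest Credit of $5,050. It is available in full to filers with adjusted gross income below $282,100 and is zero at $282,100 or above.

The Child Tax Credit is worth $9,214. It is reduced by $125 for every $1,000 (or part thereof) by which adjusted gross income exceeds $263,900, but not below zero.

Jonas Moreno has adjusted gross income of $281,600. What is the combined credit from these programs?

Student Loan Interest Credit: $281,600 is below the $282,100 cutoff, so the full $5,050 applies.
Child Tax Credit: income exceeds $263,900 by $17,700, which is 18 full-or-partial $1,000 increments; reduction = 18 × $125 = $2,250, leaving $6,964.
Total: $5,050 + $6,964 = $12,014.

$12,014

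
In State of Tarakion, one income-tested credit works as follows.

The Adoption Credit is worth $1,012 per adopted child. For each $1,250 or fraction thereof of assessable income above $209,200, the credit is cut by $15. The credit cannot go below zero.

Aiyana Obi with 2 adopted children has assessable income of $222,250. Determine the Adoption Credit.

Adoption Credit: base = 2 × $1,012 = $2,024. income exceeds $209,200 by $13,050, which is 11 full-or-partial $1,250 increments; reduction = 11 × $15 = $165, leaving $1,859.

$1,859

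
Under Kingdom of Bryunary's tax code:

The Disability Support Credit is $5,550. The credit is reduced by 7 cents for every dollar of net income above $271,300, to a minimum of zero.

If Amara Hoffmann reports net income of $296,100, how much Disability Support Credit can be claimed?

$3,814

Disability Support Credit: 7% of the $24,800 excess over $271,300 is $1,736; credit = $5,550 − $1,736 = $3,814.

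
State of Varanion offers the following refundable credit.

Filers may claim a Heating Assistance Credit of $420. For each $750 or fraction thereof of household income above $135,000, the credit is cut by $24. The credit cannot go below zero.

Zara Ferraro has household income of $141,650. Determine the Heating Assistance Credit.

$204

Heating Assistance Credit: income exceeds $135,000 by $6,650, which is 9 full-or-partial $750 increments; reduction = 9 × $24 = $216, leaving $204.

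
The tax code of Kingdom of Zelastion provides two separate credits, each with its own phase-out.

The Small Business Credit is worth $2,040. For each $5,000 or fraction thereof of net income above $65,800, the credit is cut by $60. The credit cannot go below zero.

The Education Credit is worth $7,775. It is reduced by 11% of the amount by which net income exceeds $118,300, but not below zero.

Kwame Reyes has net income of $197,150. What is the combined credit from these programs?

Small Business Credit: income exceeds $65,800 by $131,350, which is 27 full-or-partial $5,000 increments; reduction = 27 × $60 = $1,620, leaving $420.
Education Credit: 11% of the $78,850 excess over $118,300 is $8,673.50 ≥ base, so the credit is $0.
Total: $420 + $0 = $420.

$420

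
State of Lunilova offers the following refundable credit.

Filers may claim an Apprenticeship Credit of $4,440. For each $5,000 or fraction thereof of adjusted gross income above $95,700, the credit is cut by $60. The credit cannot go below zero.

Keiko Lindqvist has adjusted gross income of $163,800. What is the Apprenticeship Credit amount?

Apprenticeship Credit: income exceeds $95,700 by $68,100, which is 14 full-or-partial $5,000 increments; reduction = 14 × $60 = $840, leaving $3,600.

$3,600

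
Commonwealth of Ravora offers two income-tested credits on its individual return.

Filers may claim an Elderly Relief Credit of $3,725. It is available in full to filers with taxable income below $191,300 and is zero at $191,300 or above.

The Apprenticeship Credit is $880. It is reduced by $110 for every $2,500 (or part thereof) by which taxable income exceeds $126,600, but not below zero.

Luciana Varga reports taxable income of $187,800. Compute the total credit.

$3,725

Elderly Relief Credit: $187,800 is below the $191,300 cutoff, so the full $3,725 applies.
Apprenticeship Credit: income exceeds $126,600 by $61,200 → 25 increments × $110 = $2,750 ≥ base, so the credit is $0.
Total: $3,725 + $0 = $3,725.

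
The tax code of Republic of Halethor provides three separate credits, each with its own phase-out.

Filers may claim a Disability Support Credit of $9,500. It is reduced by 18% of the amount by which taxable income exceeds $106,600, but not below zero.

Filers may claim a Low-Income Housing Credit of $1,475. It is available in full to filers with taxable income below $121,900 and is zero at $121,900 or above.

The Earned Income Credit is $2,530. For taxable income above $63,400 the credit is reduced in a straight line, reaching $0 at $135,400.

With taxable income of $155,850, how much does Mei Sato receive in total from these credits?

Disability Support Credit: 18% of the $49,250 excess over $106,600 is $8,865; credit = $9,500 − $8,865 = $635.
Low-Income Housing Credit: $155,850 meets or exceeds the $121,900 cutoff, so the credit is $0.
Earned Income Credit: $155,850 is at or above $135,400, so the credit is $0.
Total: $635 + $0 + $0 = $635.

$635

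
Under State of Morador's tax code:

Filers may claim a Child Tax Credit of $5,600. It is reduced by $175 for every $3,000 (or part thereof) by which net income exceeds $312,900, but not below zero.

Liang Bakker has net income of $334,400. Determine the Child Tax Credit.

Child Tax Credit: income exceeds $312,900 by $21,500, which is 8 full-or-partial $3,000 increments; reduction = 8 × $175 = $1,400, leaving $4,200.

$4,200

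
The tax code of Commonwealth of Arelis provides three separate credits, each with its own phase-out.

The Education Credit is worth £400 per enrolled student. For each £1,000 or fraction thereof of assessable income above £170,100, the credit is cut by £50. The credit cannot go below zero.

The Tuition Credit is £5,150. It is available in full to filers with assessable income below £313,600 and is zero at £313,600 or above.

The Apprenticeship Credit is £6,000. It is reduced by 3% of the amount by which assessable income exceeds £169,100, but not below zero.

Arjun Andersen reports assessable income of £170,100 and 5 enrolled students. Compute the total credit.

Education Credit: base = 5 × £400 = £2,000. £170,100 is at or below the £170,100 threshold, so the full £2,000 applies.
Tuition Credit: £170,100 is below the £313,600 cutoff, so the full £5,150 applies.
Apprenticeship Credit: 3% of the £1,000 excess over £169,100 is £30; credit = £6,000 − £30 = £5,970.
Total: £2,000 + £5,150 + £5,970 = £13,120.

£13,120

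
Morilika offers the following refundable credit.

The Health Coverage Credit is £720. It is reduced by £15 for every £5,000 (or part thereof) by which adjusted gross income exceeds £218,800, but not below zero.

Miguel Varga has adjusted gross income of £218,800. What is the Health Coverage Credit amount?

Health Coverage Credit: £218,800 is at or below the £218,800 threshold, so the full £720 applies.

£720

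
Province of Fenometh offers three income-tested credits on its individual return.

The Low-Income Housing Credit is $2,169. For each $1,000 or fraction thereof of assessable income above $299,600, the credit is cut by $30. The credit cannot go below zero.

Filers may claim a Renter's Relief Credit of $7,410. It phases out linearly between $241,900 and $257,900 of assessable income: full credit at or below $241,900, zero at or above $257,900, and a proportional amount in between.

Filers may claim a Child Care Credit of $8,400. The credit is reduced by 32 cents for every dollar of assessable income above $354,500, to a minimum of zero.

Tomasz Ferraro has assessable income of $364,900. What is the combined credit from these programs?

$5,261

Low-Income Housing Credit: income exceeds $299,600 by $65,300, which is 66 full-or-partial $1,000 increments; reduction = 66 × $30 = $1,980, leaving $189.
Renter's Relief Credit: $364,900 is at or above $257,900, so the credit is $0.
Child Care Credit: 32% of the $10,400 excess over $354,500 is $3,328; credit = $8,400 − $3,328 = $5,072.
Total: $189 + $0 + $5,072 = $5,261.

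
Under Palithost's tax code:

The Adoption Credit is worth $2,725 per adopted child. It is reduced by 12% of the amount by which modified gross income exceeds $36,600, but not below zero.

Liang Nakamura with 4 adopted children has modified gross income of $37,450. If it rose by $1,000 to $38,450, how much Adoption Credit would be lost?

$120

At $37,450 — base = 4 × $2,725 = $10,900. 12% of the $850 excess over $36,600 is $102; credit = $10,900 − $102 = $10,798.
At $38,450 — base = 4 × $2,725 = $10,900. 12% of the $1,850 excess over $36,600 is $222; credit = $10,900 − $222 = $10,678.
Lost: $10,798 − $10,678 = $120.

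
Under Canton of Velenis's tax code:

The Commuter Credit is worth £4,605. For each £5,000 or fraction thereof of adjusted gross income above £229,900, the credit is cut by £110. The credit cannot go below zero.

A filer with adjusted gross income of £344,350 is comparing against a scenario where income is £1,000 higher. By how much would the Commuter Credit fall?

£110

At £344,350 — income exceeds £229,900 by £114,450, which is 23 full-or-partial £5,000 increments; reduction = 23 × £110 = £2,530, leaving £2,075.
At £345,350 — income exceeds £229,900 by £115,450, which is 24 full-or-partial £5,000 increments; reduction = 24 × £110 = £2,640, leaving £1,965.
Lost: £2,075 − £1,965 = £110.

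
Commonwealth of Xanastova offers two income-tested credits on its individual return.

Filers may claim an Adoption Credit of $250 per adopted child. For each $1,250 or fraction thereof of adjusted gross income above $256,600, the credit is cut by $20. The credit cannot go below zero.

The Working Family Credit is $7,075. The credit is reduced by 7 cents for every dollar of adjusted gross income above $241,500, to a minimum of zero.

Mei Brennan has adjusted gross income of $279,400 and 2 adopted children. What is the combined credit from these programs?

Adoption Credit: base = 2 × $250 = $500. income exceeds $256,600 by $22,800, which is 19 full-or-partial $1,250 increments; reduction = 19 × $20 = $380, leaving $120.
Working Family Credit: 7% of the $37,900 excess over $241,500 is $2,653; credit = $7,075 − $2,653 = $4,422.
Total: $120 + $4,422 = $4,542.

$4,542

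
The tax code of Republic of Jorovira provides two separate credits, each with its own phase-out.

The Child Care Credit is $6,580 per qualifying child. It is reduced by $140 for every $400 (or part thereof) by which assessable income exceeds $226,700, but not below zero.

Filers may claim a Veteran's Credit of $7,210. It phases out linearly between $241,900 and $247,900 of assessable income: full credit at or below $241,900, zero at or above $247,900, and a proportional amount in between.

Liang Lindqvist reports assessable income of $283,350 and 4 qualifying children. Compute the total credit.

$6,440

Child Care Credit: base = 4 × $6,580 = $26,320. income exceeds $226,700 by $56,650, which is 142 full-or-partial $400 increments; reduction = 142 × $140 = $19,880, leaving $6,440.
Veteran's Credit: $283,350 is at or above $247,900, so the credit is $0.
Total: $6,440 + $0 = $6,440.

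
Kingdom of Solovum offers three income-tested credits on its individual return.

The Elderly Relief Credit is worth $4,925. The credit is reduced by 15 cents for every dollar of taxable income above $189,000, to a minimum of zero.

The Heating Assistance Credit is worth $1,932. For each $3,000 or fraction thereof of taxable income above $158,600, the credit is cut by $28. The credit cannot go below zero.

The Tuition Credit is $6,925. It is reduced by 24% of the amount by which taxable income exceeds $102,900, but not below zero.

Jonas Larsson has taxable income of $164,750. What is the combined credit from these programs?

$6,773

Elderly Relief Credit: $164,750 is at or below the $189,000 threshold, so the full $4,925 applies.
Heating Assistance Credit: income exceeds $158,600 by $6,150, which is 3 full-or-partial $3,000 increments; reduction = 3 × $28 = $84, leaving $1,848.
Tuition Credit: 24% of the $61,850 excess over $102,900 is $14,844 ≥ base, so the credit is $0.
Total: $4,925 + $1,848 + $0 = $6,773.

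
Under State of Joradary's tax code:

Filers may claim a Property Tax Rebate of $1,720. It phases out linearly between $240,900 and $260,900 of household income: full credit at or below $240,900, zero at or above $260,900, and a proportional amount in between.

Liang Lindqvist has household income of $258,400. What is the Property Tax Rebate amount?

$215

Property Tax Rebate: $258,400 is $17,500 into a $20,000 phase-out range, leaving 2,500/20,000 of the credit: $1,720 × 2,500/20,000 = $215.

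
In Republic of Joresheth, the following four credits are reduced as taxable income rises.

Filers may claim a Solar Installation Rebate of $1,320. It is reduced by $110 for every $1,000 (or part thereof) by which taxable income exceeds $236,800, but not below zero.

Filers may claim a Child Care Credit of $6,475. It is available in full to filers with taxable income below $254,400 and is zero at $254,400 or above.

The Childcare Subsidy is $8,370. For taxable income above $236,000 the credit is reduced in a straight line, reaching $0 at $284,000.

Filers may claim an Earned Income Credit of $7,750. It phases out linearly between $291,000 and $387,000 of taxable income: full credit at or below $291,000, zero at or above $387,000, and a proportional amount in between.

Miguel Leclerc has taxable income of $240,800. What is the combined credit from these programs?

$22,638

Solar Installation Rebate: income exceeds $236,800 by $4,000, which is 4 full-or-partial $1,000 increments; reduction = 4 × $110 = $440, leaving $880.
Child Care Credit: $240,800 is below the $254,400 cutoff, so the full $6,475 applies.
Childcare Subsidy: $240,800 is $4,800 into a $48,000 phase-out range, leaving 43,200/48,000 of the credit: $8,370 × 43,200/48,000 = $7,533.
Earned Income Credit: $240,800 is at or below the $291,000 threshold, so the full $7,750 applies.
Total: $880 + $6,475 + $7,533 + $7,750 = $22,638.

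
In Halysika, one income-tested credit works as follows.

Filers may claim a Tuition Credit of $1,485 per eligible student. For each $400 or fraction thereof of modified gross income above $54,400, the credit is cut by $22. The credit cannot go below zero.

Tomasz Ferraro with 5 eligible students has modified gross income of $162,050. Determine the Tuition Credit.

Tuition Credit: base = 5 × $1,485 = $7,425. income exceeds $54,400 by $107,650, which is 270 full-or-partial $400 increments; reduction = 270 × $22 = $5,940, leaving $1,485.

$1,485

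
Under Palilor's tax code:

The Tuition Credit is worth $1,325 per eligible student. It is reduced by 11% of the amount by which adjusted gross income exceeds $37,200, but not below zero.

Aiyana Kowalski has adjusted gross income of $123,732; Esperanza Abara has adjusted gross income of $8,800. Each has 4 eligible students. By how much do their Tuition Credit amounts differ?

Aiyana ($123,732): Tuition Credit: base = 4 × $1,325 = $5,300. 11% of the $86,532 excess over $37,200 is $9,518.52 ≥ base, so the credit is $0.
Esperanza ($8,800): Tuition Credit: base = 4 × $1,325 = $5,300. $8,800 is at or below the $37,200 threshold, so the full $5,300 applies.
Difference: |$0 − $5,300| = $5,300.

$5,300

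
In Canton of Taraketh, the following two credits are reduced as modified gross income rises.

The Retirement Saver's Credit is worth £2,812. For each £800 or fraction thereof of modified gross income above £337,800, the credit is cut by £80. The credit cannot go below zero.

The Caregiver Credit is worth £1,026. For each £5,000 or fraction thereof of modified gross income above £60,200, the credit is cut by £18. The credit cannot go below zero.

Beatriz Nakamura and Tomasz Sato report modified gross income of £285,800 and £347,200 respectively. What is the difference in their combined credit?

£1,158

Beatriz (£285,800): Retirement Saver's Credit: £285,800 is at or below the £337,800 threshold, so the full £2,812 applies. Caregiver Credit: income exceeds £60,200 by £225,600, which is 46 full-or-partial £5,000 increments; reduction = 46 × £18 = £828, leaving £198. total £2,812 + £198 = £3,010
Tomasz (£347,200): Retirement Saver's Credit: income exceeds £337,800 by £9,400, which is 12 full-or-partial £800 increments; reduction = 12 × £80 = £960, leaving £1,852. Caregiver Credit: income exceeds £60,200 by £287,000 → 58 increments × £18 = £1,044 ≥ base, so the credit is £0. total £1,852 + £0 = £1,852
Difference: |£3,010 − £1,852| = £1,158.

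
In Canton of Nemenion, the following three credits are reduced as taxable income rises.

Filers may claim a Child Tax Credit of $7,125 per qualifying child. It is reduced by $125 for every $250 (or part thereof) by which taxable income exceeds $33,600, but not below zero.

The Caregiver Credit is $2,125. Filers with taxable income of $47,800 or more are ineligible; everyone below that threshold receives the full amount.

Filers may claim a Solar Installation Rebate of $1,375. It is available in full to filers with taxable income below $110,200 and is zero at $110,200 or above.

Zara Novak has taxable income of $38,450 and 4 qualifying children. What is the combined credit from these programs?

$29,500

Child Tax Credit: base = 4 × $7,125 = $28,500. income exceeds $33,600 by $4,850, which is 20 full-or-partial $250 increments; reduction = 20 × $125 = $2,500, leaving $26,000.
Caregiver Credit: $38,450 is below the $47,800 cutoff, so the full $2,125 applies.
Solar Installation Rebate: $38,450 is below the $110,200 cutoff, so the full $1,375 applies.
Total: $26,000 + $2,125 + $1,375 = $29,500.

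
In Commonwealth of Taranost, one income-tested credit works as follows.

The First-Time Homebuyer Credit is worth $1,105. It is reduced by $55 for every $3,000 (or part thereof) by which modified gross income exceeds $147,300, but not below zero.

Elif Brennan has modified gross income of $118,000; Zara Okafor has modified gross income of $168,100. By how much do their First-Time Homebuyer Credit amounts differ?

$385

Elif ($118,000): First-Time Homebuyer Credit: $118,000 is at or below the $147,300 threshold, so the full $1,105 applies.
Zara ($168,100): First-Time Homebuyer Credit: income exceeds $147,300 by $20,800, which is 7 full-or-partial $3,000 increments; reduction = 7 × $55 = $385, leaving $720.
Difference: |$1,105 − $720| = $385.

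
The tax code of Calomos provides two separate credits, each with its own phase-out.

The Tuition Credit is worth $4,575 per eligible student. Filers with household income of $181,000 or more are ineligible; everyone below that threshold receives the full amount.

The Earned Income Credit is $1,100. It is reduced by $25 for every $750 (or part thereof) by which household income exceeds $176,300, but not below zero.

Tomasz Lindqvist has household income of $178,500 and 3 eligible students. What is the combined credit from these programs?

Tuition Credit: base = 3 × $4,575 = $13,725. $178,500 is below the $181,000 cutoff, so the full $13,725 applies.
Earned Income Credit: income exceeds $176,300 by $2,200, which is 3 full-or-partial $750 increments; reduction = 3 × $25 = $75, leaving $1,025.
Total: $13,725 + $1,025 = $14,750.

$14,750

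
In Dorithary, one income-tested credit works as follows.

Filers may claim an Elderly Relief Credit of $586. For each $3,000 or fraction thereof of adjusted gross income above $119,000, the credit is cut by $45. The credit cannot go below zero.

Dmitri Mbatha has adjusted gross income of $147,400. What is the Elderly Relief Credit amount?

Elderly Relief Credit: income exceeds $119,000 by $28,400, which is 10 full-or-partial $3,000 increments; reduction = 10 × $45 = $450, leaving $136.

$136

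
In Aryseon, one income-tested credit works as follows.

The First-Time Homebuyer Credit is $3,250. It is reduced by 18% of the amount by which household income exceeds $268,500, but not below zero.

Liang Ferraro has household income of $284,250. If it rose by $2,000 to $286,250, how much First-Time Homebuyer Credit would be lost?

At $284,250 — 18% of the $15,750 excess over $268,500 is $2,835; credit = $3,250 − $2,835 = $415.
At $286,250 — 18% of the $17,750 excess over $268,500 is $3,195; credit = $3,250 − $3,195 = $55.
Lost: $415 − $55 = $360.

$360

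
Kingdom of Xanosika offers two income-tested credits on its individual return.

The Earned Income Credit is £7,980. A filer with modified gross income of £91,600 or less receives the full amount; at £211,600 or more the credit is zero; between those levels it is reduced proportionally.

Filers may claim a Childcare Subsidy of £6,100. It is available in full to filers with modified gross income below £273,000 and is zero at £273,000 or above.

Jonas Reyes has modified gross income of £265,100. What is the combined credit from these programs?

£6,100

Earned Income Credit: £265,100 is at or above £211,600, so the credit is £0.
Childcare Subsidy: £265,100 is below the £273,000 cutoff, so the full £6,100 applies.
Total: £0 + £6,100 = £6,100.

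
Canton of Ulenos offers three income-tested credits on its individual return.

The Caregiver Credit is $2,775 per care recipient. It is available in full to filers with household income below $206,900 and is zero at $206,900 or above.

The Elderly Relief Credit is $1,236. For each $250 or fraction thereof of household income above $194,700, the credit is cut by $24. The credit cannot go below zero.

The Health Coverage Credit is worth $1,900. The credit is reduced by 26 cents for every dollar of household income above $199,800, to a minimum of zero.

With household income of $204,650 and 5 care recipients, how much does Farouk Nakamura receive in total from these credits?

$14,790

Caregiver Credit: base = 5 × $2,775 = $13,875. $204,650 is below the $206,900 cutoff, so the full $13,875 applies.
Elderly Relief Credit: income exceeds $194,700 by $9,950, which is 40 full-or-partial $250 increments; reduction = 40 × $24 = $960, leaving $276.
Health Coverage Credit: 26% of the $4,850 excess over $199,800 is $1,261; credit = $1,900 − $1,261 = $639.
Total: $13,875 + $276 + $639 = $14,790.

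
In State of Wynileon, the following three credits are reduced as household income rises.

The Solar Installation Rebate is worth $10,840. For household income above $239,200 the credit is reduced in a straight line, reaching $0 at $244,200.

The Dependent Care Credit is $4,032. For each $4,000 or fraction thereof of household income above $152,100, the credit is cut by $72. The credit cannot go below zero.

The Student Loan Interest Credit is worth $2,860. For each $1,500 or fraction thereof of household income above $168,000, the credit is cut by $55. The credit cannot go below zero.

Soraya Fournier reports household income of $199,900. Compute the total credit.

Solar Installation Rebate: $199,900 is at or below the $239,200 threshold, so the full $10,840 applies.
Dependent Care Credit: income exceeds $152,100 by $47,800, which is 12 full-or-partial $4,000 increments; reduction = 12 × $72 = $864, leaving $3,168.
Student Loan Interest Credit: income exceeds $168,000 by $31,900, which is 22 full-or-partial $1,500 increments; reduction = 22 × $55 = $1,210, leaving $1,650.
Total: $10,840 + $3,168 + $1,650 = $15,658.

$15,658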